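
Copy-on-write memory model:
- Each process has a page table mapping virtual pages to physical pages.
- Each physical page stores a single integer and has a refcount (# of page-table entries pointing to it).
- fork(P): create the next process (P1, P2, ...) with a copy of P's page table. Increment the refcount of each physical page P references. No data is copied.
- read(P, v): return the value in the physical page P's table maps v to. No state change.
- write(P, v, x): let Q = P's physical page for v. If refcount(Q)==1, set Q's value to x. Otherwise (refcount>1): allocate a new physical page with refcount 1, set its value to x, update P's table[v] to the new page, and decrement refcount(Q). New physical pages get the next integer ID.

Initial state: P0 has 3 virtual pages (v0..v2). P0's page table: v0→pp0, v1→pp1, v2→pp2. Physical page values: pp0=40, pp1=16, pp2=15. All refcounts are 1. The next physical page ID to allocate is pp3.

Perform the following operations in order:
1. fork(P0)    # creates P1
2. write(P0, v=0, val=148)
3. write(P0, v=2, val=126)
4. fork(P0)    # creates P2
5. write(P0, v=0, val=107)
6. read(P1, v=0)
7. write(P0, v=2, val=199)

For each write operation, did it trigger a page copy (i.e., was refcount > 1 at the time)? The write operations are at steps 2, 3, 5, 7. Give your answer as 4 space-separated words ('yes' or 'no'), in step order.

Op 1: fork(P0) -> P1. 3 ppages; refcounts: pp0:2 pp1:2 pp2:2
Op 2: write(P0, v0, 148). refcount(pp0)=2>1 -> COPY to pp3. 4 ppages; refcounts: pp0:1 pp1:2 pp2:2 pp3:1
Op 3: write(P0, v2, 126). refcount(pp2)=2>1 -> COPY to pp4. 5 ppages; refcounts: pp0:1 pp1:2 pp2:1 pp3:1 pp4:1
Op 4: fork(P0) -> P2. 5 ppages; refcounts: pp0:1 pp1:3 pp2:1 pp3:2 pp4:2
Op 5: write(P0, v0, 107). refcount(pp3)=2>1 -> COPY to pp5. 6 ppages; refcounts: pp0:1 pp1:3 pp2:1 pp3:1 pp4:2 pp5:1
Op 6: read(P1, v0) -> 40. No state change.
Op 7: write(P0, v2, 199). refcount(pp4)=2>1 -> COPY to pp6. 7 ppages; refcounts: pp0:1 pp1:3 pp2:1 pp3:1 pp4:1 pp5:1 pp6:1

yes yes yes yes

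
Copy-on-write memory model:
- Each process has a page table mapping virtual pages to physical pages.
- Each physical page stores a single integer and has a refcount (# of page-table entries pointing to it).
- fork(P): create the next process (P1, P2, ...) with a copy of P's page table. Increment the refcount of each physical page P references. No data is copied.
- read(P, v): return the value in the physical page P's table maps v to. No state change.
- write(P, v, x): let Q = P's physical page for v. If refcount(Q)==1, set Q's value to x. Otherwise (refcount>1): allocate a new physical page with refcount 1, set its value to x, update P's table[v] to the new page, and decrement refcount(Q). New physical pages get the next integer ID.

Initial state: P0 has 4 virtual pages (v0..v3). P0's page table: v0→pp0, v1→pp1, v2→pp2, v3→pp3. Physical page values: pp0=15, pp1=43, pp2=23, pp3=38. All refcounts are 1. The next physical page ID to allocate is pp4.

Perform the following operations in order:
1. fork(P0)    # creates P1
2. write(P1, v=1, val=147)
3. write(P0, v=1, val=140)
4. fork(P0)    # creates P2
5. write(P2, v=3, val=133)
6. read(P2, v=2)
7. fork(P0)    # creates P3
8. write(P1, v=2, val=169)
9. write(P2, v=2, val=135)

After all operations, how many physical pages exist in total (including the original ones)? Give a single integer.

Op 1: fork(P0) -> P1. 4 ppages; refcounts: pp0:2 pp1:2 pp2:2 pp3:2
Op 2: write(P1, v1, 147). refcount(pp1)=2>1 -> COPY to pp4. 5 ppages; refcounts: pp0:2 pp1:1 pp2:2 pp3:2 pp4:1
Op 3: write(P0, v1, 140). refcount(pp1)=1 -> write in place. 5 ppages; refcounts: pp0:2 pp1:1 pp2:2 pp3:2 pp4:1
Op 4: fork(P0) -> P2. 5 ppages; refcounts: pp0:3 pp1:2 pp2:3 pp3:3 pp4:1
Op 5: write(P2, v3, 133). refcount(pp3)=3>1 -> COPY to pp5. 6 ppages; refcounts: pp0:3 pp1:2 pp2:3 pp3:2 pp4:1 pp5:1
Op 6: read(P2, v2) -> 23. No state change.
Op 7: fork(P0) -> P3. 6 ppages; refcounts: pp0:4 pp1:3 pp2:4 pp3:3 pp4:1 pp5:1
Op 8: write(P1, v2, 169). refcount(pp2)=4>1 -> COPY to pp6. 7 ppages; refcounts: pp0:4 pp1:3 pp2:3 pp3:3 pp4:1 pp5:1 pp6:1
Op 9: write(P2, v2, 135). refcount(pp2)=3>1 -> COPY to pp7. 8 ppages; refcounts: pp0:4 pp1:3 pp2:2 pp3:3 pp4:1 pp5:1 pp6:1 pp7:1

Answer: 8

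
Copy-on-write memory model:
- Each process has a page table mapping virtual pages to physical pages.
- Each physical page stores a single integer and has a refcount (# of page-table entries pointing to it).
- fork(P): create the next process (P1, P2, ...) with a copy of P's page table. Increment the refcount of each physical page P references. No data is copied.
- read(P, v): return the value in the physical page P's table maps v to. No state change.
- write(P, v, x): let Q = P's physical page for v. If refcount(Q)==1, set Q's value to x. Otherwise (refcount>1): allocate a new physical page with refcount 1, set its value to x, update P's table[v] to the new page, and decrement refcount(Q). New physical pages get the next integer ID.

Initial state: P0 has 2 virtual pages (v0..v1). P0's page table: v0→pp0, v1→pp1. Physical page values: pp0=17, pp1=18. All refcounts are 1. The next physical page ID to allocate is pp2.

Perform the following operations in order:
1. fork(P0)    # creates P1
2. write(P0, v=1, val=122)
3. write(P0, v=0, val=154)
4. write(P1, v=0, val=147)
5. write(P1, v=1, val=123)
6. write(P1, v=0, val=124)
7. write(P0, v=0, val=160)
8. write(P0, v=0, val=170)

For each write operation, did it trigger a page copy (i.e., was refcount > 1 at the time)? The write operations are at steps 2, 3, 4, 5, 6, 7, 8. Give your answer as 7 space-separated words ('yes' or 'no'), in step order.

Op 1: fork(P0) -> P1. 2 ppages; refcounts: pp0:2 pp1:2
Op 2: write(P0, v1, 122). refcount(pp1)=2>1 -> COPY to pp2. 3 ppages; refcounts: pp0:2 pp1:1 pp2:1
Op 3: write(P0, v0, 154). refcount(pp0)=2>1 -> COPY to pp3. 4 ppages; refcounts: pp0:1 pp1:1 pp2:1 pp3:1
Op 4: write(P1, v0, 147). refcount(pp0)=1 -> write in place. 4 ppages; refcounts: pp0:1 pp1:1 pp2:1 pp3:1
Op 5: write(P1, v1, 123). refcount(pp1)=1 -> write in place. 4 ppages; refcounts: pp0:1 pp1:1 pp2:1 pp3:1
Op 6: write(P1, v0, 124). refcount(pp0)=1 -> write in place. 4 ppages; refcounts: pp0:1 pp1:1 pp2:1 pp3:1
Op 7: write(P0, v0, 160). refcount(pp3)=1 -> write in place. 4 ppages; refcounts: pp0:1 pp1:1 pp2:1 pp3:1
Op 8: write(P0, v0, 170). refcount(pp3)=1 -> write in place. 4 ppages; refcounts: pp0:1 pp1:1 pp2:1 pp3:1

yes yes no no no no no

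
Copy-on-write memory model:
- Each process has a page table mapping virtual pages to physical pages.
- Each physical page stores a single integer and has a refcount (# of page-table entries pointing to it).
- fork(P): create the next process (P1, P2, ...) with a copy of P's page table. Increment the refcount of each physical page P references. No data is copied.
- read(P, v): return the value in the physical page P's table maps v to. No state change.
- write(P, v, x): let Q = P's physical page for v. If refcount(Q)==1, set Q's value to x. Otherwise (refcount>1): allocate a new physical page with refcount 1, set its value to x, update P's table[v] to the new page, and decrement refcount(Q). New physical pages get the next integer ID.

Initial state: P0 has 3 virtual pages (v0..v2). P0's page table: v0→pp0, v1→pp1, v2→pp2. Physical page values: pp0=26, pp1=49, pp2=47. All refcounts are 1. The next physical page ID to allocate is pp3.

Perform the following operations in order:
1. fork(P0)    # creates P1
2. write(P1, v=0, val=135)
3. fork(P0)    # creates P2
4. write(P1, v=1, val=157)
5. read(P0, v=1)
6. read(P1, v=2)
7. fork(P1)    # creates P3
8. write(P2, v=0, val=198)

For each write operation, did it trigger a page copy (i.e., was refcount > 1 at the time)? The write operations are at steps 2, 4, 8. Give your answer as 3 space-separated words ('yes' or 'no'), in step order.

Op 1: fork(P0) -> P1. 3 ppages; refcounts: pp0:2 pp1:2 pp2:2
Op 2: write(P1, v0, 135). refcount(pp0)=2>1 -> COPY to pp3. 4 ppages; refcounts: pp0:1 pp1:2 pp2:2 pp3:1
Op 3: fork(P0) -> P2. 4 ppages; refcounts: pp0:2 pp1:3 pp2:3 pp3:1
Op 4: write(P1, v1, 157). refcount(pp1)=3>1 -> COPY to pp4. 5 ppages; refcounts: pp0:2 pp1:2 pp2:3 pp3:1 pp4:1
Op 5: read(P0, v1) -> 49. No state change.
Op 6: read(P1, v2) -> 47. No state change.
Op 7: fork(P1) -> P3. 5 ppages; refcounts: pp0:2 pp1:2 pp2:4 pp3:2 pp4:2
Op 8: write(P2, v0, 198). refcount(pp0)=2>1 -> COPY to pp5. 6 ppages; refcounts: pp0:1 pp1:2 pp2:4 pp3:2 pp4:2 pp5:1

yes yes yes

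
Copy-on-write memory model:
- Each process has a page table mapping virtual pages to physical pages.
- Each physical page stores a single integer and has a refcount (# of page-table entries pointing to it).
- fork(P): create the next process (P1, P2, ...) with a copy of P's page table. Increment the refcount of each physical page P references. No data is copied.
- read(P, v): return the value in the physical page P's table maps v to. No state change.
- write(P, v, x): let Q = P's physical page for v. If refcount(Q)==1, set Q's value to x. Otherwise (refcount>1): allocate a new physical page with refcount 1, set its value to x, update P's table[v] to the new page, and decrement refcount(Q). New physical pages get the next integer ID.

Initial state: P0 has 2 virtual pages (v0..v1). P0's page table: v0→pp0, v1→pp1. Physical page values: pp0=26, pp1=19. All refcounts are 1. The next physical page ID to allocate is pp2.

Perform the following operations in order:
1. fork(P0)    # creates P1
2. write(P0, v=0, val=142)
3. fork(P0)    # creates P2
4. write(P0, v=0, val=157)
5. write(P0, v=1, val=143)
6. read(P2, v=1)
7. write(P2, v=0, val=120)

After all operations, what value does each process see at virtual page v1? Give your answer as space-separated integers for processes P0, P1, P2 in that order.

Op 1: fork(P0) -> P1. 2 ppages; refcounts: pp0:2 pp1:2
Op 2: write(P0, v0, 142). refcount(pp0)=2>1 -> COPY to pp2. 3 ppages; refcounts: pp0:1 pp1:2 pp2:1
Op 3: fork(P0) -> P2. 3 ppages; refcounts: pp0:1 pp1:3 pp2:2
Op 4: write(P0, v0, 157). refcount(pp2)=2>1 -> COPY to pp3. 4 ppages; refcounts: pp0:1 pp1:3 pp2:1 pp3:1
Op 5: write(P0, v1, 143). refcount(pp1)=3>1 -> COPY to pp4. 5 ppages; refcounts: pp0:1 pp1:2 pp2:1 pp3:1 pp4:1
Op 6: read(P2, v1) -> 19. No state change.
Op 7: write(P2, v0, 120). refcount(pp2)=1 -> write in place. 5 ppages; refcounts: pp0:1 pp1:2 pp2:1 pp3:1 pp4:1
P0: v1 -> pp4 = 143
P1: v1 -> pp1 = 19
P2: v1 -> pp1 = 19

Answer: 143 19 19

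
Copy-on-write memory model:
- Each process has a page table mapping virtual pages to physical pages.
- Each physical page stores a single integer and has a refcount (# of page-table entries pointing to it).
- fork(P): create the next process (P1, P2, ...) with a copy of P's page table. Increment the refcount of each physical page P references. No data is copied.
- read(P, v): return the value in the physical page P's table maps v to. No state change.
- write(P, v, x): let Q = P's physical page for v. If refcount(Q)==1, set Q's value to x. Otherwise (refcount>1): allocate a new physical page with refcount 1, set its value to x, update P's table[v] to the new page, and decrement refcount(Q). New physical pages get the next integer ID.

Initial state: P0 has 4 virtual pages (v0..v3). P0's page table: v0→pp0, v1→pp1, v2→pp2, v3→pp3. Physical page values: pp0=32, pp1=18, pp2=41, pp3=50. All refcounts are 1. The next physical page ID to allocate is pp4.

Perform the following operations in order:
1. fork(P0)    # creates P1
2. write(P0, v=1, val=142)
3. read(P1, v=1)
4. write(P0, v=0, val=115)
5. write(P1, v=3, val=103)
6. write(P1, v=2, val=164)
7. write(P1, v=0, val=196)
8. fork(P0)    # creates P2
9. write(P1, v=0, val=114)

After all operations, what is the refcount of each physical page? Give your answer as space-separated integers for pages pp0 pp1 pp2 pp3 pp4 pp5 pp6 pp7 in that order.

Answer: 1 1 2 2 2 2 1 1

Derivation:
Op 1: fork(P0) -> P1. 4 ppages; refcounts: pp0:2 pp1:2 pp2:2 pp3:2
Op 2: write(P0, v1, 142). refcount(pp1)=2>1 -> COPY to pp4. 5 ppages; refcounts: pp0:2 pp1:1 pp2:2 pp3:2 pp4:1
Op 3: read(P1, v1) -> 18. No state change.
Op 4: write(P0, v0, 115). refcount(pp0)=2>1 -> COPY to pp5. 6 ppages; refcounts: pp0:1 pp1:1 pp2:2 pp3:2 pp4:1 pp5:1
Op 5: write(P1, v3, 103). refcount(pp3)=2>1 -> COPY to pp6. 7 ppages; refcounts: pp0:1 pp1:1 pp2:2 pp3:1 pp4:1 pp5:1 pp6:1
Op 6: write(P1, v2, 164). refcount(pp2)=2>1 -> COPY to pp7. 8 ppages; refcounts: pp0:1 pp1:1 pp2:1 pp3:1 pp4:1 pp5:1 pp6:1 pp7:1
Op 7: write(P1, v0, 196). refcount(pp0)=1 -> write in place. 8 ppages; refcounts: pp0:1 pp1:1 pp2:1 pp3:1 pp4:1 pp5:1 pp6:1 pp7:1
Op 8: fork(P0) -> P2. 8 ppages; refcounts: pp0:1 pp1:1 pp2:2 pp3:2 pp4:2 pp5:2 pp6:1 pp7:1
Op 9: write(P1, v0, 114). refcount(pp0)=1 -> write in place. 8 ppages; refcounts: pp0:1 pp1:1 pp2:2 pp3:2 pp4:2 pp5:2 pp6:1 pp7:1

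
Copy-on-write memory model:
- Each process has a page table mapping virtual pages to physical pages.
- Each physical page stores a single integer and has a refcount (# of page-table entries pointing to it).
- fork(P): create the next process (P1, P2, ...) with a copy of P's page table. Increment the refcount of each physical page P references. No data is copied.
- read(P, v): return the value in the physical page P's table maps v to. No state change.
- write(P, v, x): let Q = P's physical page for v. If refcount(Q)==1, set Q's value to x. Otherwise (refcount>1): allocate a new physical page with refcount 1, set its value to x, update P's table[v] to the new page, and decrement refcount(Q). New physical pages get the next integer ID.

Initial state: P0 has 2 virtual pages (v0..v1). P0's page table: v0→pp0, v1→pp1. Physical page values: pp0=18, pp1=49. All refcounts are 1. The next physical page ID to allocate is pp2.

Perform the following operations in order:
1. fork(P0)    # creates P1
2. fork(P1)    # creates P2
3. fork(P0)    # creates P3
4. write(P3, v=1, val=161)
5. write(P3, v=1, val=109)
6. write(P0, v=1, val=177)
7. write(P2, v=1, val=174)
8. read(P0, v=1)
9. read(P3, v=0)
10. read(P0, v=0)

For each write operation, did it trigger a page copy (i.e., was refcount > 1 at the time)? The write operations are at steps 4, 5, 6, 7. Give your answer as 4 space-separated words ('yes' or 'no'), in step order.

Op 1: fork(P0) -> P1. 2 ppages; refcounts: pp0:2 pp1:2
Op 2: fork(P1) -> P2. 2 ppages; refcounts: pp0:3 pp1:3
Op 3: fork(P0) -> P3. 2 ppages; refcounts: pp0:4 pp1:4
Op 4: write(P3, v1, 161). refcount(pp1)=4>1 -> COPY to pp2. 3 ppages; refcounts: pp0:4 pp1:3 pp2:1
Op 5: write(P3, v1, 109). refcount(pp2)=1 -> write in place. 3 ppages; refcounts: pp0:4 pp1:3 pp2:1
Op 6: write(P0, v1, 177). refcount(pp1)=3>1 -> COPY to pp3. 4 ppages; refcounts: pp0:4 pp1:2 pp2:1 pp3:1
Op 7: write(P2, v1, 174). refcount(pp1)=2>1 -> COPY to pp4. 5 ppages; refcounts: pp0:4 pp1:1 pp2:1 pp3:1 pp4:1
Op 8: read(P0, v1) -> 177. No state change.
Op 9: read(P3, v0) -> 18. No state change.
Op 10: read(P0, v0) -> 18. No state change.

yes no yes yes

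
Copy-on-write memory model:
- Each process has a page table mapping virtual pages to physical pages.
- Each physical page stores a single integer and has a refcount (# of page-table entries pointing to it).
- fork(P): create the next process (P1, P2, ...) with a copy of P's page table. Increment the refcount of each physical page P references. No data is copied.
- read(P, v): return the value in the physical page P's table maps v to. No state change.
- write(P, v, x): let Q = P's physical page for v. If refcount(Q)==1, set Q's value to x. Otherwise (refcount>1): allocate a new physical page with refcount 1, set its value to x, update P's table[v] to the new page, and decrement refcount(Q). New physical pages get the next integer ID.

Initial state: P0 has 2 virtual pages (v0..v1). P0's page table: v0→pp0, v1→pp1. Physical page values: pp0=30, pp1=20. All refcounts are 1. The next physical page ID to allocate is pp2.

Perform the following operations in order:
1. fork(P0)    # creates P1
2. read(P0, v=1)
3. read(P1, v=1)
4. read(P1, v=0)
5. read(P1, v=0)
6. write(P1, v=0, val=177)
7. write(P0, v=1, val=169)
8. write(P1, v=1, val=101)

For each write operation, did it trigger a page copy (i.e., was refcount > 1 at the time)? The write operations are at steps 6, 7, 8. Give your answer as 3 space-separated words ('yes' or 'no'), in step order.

Op 1: fork(P0) -> P1. 2 ppages; refcounts: pp0:2 pp1:2
Op 2: read(P0, v1) -> 20. No state change.
Op 3: read(P1, v1) -> 20. No state change.
Op 4: read(P1, v0) -> 30. No state change.
Op 5: read(P1, v0) -> 30. No state change.
Op 6: write(P1, v0, 177). refcount(pp0)=2>1 -> COPY to pp2. 3 ppages; refcounts: pp0:1 pp1:2 pp2:1
Op 7: write(P0, v1, 169). refcount(pp1)=2>1 -> COPY to pp3. 4 ppages; refcounts: pp0:1 pp1:1 pp2:1 pp3:1
Op 8: write(P1, v1, 101). refcount(pp1)=1 -> write in place. 4 ppages; refcounts: pp0:1 pp1:1 pp2:1 pp3:1

yes yes no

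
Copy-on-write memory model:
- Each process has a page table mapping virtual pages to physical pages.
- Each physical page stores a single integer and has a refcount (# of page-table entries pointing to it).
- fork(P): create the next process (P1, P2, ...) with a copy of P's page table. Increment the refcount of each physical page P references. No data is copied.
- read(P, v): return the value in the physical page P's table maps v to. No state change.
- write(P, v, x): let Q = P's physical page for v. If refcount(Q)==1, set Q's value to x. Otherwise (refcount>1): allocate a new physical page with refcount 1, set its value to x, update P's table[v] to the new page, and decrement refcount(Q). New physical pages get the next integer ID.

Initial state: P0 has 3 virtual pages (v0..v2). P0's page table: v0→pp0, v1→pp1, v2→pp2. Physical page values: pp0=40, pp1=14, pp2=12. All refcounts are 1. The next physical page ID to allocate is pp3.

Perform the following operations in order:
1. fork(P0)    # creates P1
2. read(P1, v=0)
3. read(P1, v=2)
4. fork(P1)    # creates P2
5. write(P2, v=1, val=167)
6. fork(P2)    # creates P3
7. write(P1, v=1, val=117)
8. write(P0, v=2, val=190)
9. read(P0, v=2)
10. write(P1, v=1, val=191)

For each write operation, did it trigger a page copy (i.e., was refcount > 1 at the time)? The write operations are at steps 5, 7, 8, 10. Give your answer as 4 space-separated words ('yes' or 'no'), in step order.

Op 1: fork(P0) -> P1. 3 ppages; refcounts: pp0:2 pp1:2 pp2:2
Op 2: read(P1, v0) -> 40. No state change.
Op 3: read(P1, v2) -> 12. No state change.
Op 4: fork(P1) -> P2. 3 ppages; refcounts: pp0:3 pp1:3 pp2:3
Op 5: write(P2, v1, 167). refcount(pp1)=3>1 -> COPY to pp3. 4 ppages; refcounts: pp0:3 pp1:2 pp2:3 pp3:1
Op 6: fork(P2) -> P3. 4 ppages; refcounts: pp0:4 pp1:2 pp2:4 pp3:2
Op 7: write(P1, v1, 117). refcount(pp1)=2>1 -> COPY to pp4. 5 ppages; refcounts: pp0:4 pp1:1 pp2:4 pp3:2 pp4:1
Op 8: write(P0, v2, 190). refcount(pp2)=4>1 -> COPY to pp5. 6 ppages; refcounts: pp0:4 pp1:1 pp2:3 pp3:2 pp4:1 pp5:1
Op 9: read(P0, v2) -> 190. No state change.
Op 10: write(P1, v1, 191). refcount(pp4)=1 -> write in place. 6 ppages; refcounts: pp0:4 pp1:1 pp2:3 pp3:2 pp4:1 pp5:1

yes yes yes no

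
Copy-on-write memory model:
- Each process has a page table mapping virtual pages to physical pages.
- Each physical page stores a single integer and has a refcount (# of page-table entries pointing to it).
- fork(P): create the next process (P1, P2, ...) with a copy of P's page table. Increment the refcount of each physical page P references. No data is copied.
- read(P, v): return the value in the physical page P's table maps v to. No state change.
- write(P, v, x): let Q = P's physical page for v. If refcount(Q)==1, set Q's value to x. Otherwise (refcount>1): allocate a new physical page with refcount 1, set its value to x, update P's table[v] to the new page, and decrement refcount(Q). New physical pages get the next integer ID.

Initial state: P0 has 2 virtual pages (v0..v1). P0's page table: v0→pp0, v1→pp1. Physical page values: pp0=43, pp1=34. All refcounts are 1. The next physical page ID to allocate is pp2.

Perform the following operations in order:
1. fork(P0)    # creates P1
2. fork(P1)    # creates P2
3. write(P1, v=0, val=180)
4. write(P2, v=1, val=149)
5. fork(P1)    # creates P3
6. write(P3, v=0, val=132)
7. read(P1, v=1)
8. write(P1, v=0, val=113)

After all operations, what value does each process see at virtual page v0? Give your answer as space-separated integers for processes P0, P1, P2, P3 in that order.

Op 1: fork(P0) -> P1. 2 ppages; refcounts: pp0:2 pp1:2
Op 2: fork(P1) -> P2. 2 ppages; refcounts: pp0:3 pp1:3
Op 3: write(P1, v0, 180). refcount(pp0)=3>1 -> COPY to pp2. 3 ppages; refcounts: pp0:2 pp1:3 pp2:1
Op 4: write(P2, v1, 149). refcount(pp1)=3>1 -> COPY to pp3. 4 ppages; refcounts: pp0:2 pp1:2 pp2:1 pp3:1
Op 5: fork(P1) -> P3. 4 ppages; refcounts: pp0:2 pp1:3 pp2:2 pp3:1
Op 6: write(P3, v0, 132). refcount(pp2)=2>1 -> COPY to pp4. 5 ppages; refcounts: pp0:2 pp1:3 pp2:1 pp3:1 pp4:1
Op 7: read(P1, v1) -> 34. No state change.
Op 8: write(P1, v0, 113). refcount(pp2)=1 -> write in place. 5 ppages; refcounts: pp0:2 pp1:3 pp2:1 pp3:1 pp4:1
P0: v0 -> pp0 = 43
P1: v0 -> pp2 = 113
P2: v0 -> pp0 = 43
P3: v0 -> pp4 = 132

Answer: 43 113 43 132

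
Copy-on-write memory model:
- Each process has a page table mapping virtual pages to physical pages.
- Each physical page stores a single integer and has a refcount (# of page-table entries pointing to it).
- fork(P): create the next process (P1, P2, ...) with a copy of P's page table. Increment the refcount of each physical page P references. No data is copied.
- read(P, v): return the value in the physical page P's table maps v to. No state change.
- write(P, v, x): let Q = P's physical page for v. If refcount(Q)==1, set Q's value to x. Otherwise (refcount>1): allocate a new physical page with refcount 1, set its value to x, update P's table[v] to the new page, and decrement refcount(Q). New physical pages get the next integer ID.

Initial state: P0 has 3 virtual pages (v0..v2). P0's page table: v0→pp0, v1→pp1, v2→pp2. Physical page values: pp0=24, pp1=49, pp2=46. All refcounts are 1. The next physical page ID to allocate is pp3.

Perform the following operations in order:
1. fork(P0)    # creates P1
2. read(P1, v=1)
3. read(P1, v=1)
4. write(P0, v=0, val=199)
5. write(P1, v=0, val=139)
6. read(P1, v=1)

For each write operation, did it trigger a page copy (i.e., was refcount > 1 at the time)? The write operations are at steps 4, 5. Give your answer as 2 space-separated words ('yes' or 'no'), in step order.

Op 1: fork(P0) -> P1. 3 ppages; refcounts: pp0:2 pp1:2 pp2:2
Op 2: read(P1, v1) -> 49. No state change.
Op 3: read(P1, v1) -> 49. No state change.
Op 4: write(P0, v0, 199). refcount(pp0)=2>1 -> COPY to pp3. 4 ppages; refcounts: pp0:1 pp1:2 pp2:2 pp3:1
Op 5: write(P1, v0, 139). refcount(pp0)=1 -> write in place. 4 ppages; refcounts: pp0:1 pp1:2 pp2:2 pp3:1
Op 6: read(P1, v1) -> 49. No state change.

yes no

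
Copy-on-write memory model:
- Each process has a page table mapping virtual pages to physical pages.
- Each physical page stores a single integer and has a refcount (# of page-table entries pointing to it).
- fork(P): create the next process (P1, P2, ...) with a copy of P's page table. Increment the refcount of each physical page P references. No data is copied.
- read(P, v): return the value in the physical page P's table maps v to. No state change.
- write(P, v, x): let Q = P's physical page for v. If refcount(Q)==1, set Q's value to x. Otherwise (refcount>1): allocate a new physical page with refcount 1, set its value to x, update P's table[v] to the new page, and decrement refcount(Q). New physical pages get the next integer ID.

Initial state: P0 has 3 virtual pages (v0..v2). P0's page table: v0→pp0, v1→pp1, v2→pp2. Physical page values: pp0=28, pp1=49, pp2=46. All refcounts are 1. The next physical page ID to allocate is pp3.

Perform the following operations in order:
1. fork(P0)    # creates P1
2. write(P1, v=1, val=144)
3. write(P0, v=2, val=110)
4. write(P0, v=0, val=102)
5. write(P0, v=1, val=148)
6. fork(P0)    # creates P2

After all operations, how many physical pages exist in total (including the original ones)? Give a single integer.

Op 1: fork(P0) -> P1. 3 ppages; refcounts: pp0:2 pp1:2 pp2:2
Op 2: write(P1, v1, 144). refcount(pp1)=2>1 -> COPY to pp3. 4 ppages; refcounts: pp0:2 pp1:1 pp2:2 pp3:1
Op 3: write(P0, v2, 110). refcount(pp2)=2>1 -> COPY to pp4. 5 ppages; refcounts: pp0:2 pp1:1 pp2:1 pp3:1 pp4:1
Op 4: write(P0, v0, 102). refcount(pp0)=2>1 -> COPY to pp5. 6 ppages; refcounts: pp0:1 pp1:1 pp2:1 pp3:1 pp4:1 pp5:1
Op 5: write(P0, v1, 148). refcount(pp1)=1 -> write in place. 6 ppages; refcounts: pp0:1 pp1:1 pp2:1 pp3:1 pp4:1 pp5:1
Op 6: fork(P0) -> P2. 6 ppages; refcounts: pp0:1 pp1:2 pp2:1 pp3:1 pp4:2 pp5:2

Answer: 6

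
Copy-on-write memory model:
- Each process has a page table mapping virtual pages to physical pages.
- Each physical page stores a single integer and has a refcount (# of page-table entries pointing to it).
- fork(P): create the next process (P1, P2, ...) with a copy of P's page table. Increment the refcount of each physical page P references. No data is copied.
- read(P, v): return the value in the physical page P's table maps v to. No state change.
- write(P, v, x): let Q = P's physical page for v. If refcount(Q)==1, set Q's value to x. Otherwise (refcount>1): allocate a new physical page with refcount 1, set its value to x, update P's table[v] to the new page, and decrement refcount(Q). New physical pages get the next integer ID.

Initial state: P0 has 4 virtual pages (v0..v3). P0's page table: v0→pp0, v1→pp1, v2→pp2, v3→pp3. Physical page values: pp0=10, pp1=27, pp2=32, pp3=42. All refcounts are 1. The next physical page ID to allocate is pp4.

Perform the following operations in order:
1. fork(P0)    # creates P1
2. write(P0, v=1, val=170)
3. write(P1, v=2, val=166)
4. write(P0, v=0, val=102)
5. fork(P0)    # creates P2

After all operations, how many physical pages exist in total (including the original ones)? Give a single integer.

Op 1: fork(P0) -> P1. 4 ppages; refcounts: pp0:2 pp1:2 pp2:2 pp3:2
Op 2: write(P0, v1, 170). refcount(pp1)=2>1 -> COPY to pp4. 5 ppages; refcounts: pp0:2 pp1:1 pp2:2 pp3:2 pp4:1
Op 3: write(P1, v2, 166). refcount(pp2)=2>1 -> COPY to pp5. 6 ppages; refcounts: pp0:2 pp1:1 pp2:1 pp3:2 pp4:1 pp5:1
Op 4: write(P0, v0, 102). refcount(pp0)=2>1 -> COPY to pp6. 7 ppages; refcounts: pp0:1 pp1:1 pp2:1 pp3:2 pp4:1 pp5:1 pp6:1
Op 5: fork(P0) -> P2. 7 ppages; refcounts: pp0:1 pp1:1 pp2:2 pp3:3 pp4:2 pp5:1 pp6:2

Answer: 7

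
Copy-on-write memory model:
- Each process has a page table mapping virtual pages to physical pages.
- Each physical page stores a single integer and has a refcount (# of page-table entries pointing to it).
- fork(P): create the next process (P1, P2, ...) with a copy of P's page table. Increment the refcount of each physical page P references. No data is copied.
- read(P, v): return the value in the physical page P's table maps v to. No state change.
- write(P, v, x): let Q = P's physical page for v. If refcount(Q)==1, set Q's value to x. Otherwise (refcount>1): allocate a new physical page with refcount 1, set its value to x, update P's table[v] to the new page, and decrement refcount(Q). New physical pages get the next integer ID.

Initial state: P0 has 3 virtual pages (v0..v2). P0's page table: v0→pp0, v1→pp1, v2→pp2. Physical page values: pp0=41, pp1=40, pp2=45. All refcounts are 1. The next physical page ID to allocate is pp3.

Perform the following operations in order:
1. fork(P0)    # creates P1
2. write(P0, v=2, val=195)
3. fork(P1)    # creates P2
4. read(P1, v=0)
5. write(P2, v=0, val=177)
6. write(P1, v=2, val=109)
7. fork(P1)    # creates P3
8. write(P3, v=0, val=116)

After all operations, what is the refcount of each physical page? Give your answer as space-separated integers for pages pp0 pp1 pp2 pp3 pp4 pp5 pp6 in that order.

Answer: 2 4 1 1 1 2 1

Derivation:
Op 1: fork(P0) -> P1. 3 ppages; refcounts: pp0:2 pp1:2 pp2:2
Op 2: write(P0, v2, 195). refcount(pp2)=2>1 -> COPY to pp3. 4 ppages; refcounts: pp0:2 pp1:2 pp2:1 pp3:1
Op 3: fork(P1) -> P2. 4 ppages; refcounts: pp0:3 pp1:3 pp2:2 pp3:1
Op 4: read(P1, v0) -> 41. No state change.
Op 5: write(P2, v0, 177). refcount(pp0)=3>1 -> COPY to pp4. 5 ppages; refcounts: pp0:2 pp1:3 pp2:2 pp3:1 pp4:1
Op 6: write(P1, v2, 109). refcount(pp2)=2>1 -> COPY to pp5. 6 ppages; refcounts: pp0:2 pp1:3 pp2:1 pp3:1 pp4:1 pp5:1
Op 7: fork(P1) -> P3. 6 ppages; refcounts: pp0:3 pp1:4 pp2:1 pp3:1 pp4:1 pp5:2
Op 8: write(P3, v0, 116). refcount(pp0)=3>1 -> COPY to pp6. 7 ppages; refcounts: pp0:2 pp1:4 pp2:1 pp3:1 pp4:1 pp5:2 pp6:1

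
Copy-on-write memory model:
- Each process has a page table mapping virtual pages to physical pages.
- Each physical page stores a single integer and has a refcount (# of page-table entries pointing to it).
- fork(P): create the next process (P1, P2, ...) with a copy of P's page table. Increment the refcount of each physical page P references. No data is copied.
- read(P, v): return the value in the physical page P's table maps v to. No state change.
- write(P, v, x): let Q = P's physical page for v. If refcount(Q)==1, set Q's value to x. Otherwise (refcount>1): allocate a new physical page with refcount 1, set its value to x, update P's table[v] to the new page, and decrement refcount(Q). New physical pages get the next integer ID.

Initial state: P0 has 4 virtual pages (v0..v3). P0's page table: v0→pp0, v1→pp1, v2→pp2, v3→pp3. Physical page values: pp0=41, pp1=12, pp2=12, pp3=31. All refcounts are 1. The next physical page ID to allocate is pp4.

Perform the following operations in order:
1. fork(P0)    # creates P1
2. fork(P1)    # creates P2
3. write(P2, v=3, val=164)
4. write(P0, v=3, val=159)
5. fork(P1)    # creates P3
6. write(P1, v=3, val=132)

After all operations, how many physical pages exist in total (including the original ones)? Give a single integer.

Answer: 7

Derivation:
Op 1: fork(P0) -> P1. 4 ppages; refcounts: pp0:2 pp1:2 pp2:2 pp3:2
Op 2: fork(P1) -> P2. 4 ppages; refcounts: pp0:3 pp1:3 pp2:3 pp3:3
Op 3: write(P2, v3, 164). refcount(pp3)=3>1 -> COPY to pp4. 5 ppages; refcounts: pp0:3 pp1:3 pp2:3 pp3:2 pp4:1
Op 4: write(P0, v3, 159). refcount(pp3)=2>1 -> COPY to pp5. 6 ppages; refcounts: pp0:3 pp1:3 pp2:3 pp3:1 pp4:1 pp5:1
Op 5: fork(P1) -> P3. 6 ppages; refcounts: pp0:4 pp1:4 pp2:4 pp3:2 pp4:1 pp5:1
Op 6: write(P1, v3, 132). refcount(pp3)=2>1 -> COPY to pp6. 7 ppages; refcounts: pp0:4 pp1:4 pp2:4 pp3:1 pp4:1 pp5:1 pp6:1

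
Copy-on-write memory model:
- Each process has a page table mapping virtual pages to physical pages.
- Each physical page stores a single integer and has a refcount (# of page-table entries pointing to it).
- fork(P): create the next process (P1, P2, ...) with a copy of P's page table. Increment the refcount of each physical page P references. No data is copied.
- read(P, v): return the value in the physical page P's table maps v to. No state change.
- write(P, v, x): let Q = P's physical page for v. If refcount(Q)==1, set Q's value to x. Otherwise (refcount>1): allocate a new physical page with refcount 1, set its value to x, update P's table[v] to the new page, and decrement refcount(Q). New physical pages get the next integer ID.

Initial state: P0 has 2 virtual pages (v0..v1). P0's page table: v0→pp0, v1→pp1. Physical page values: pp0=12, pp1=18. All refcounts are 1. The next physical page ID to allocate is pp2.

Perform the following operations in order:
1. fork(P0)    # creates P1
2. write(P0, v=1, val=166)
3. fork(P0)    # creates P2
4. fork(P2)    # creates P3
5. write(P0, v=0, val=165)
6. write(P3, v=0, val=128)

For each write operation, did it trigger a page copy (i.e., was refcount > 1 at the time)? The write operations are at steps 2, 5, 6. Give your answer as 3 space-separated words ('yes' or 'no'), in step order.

Op 1: fork(P0) -> P1. 2 ppages; refcounts: pp0:2 pp1:2
Op 2: write(P0, v1, 166). refcount(pp1)=2>1 -> COPY to pp2. 3 ppages; refcounts: pp0:2 pp1:1 pp2:1
Op 3: fork(P0) -> P2. 3 ppages; refcounts: pp0:3 pp1:1 pp2:2
Op 4: fork(P2) -> P3. 3 ppages; refcounts: pp0:4 pp1:1 pp2:3
Op 5: write(P0, v0, 165). refcount(pp0)=4>1 -> COPY to pp3. 4 ppages; refcounts: pp0:3 pp1:1 pp2:3 pp3:1
Op 6: write(P3, v0, 128). refcount(pp0)=3>1 -> COPY to pp4. 5 ppages; refcounts: pp0:2 pp1:1 pp2:3 pp3:1 pp4:1

yes yes yes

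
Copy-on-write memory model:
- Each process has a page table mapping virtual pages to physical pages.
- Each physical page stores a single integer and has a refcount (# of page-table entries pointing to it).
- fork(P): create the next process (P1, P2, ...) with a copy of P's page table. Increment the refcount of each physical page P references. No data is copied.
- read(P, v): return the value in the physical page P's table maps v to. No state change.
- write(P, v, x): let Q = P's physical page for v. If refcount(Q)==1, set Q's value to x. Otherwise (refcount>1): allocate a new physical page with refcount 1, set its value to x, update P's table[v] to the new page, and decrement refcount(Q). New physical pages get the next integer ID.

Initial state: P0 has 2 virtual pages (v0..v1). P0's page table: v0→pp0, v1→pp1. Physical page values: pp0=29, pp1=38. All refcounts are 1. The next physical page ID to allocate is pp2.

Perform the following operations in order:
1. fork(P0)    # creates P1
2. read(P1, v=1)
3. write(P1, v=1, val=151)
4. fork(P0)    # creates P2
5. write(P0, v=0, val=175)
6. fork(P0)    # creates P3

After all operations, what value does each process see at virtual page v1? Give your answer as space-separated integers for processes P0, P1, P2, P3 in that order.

Op 1: fork(P0) -> P1. 2 ppages; refcounts: pp0:2 pp1:2
Op 2: read(P1, v1) -> 38. No state change.
Op 3: write(P1, v1, 151). refcount(pp1)=2>1 -> COPY to pp2. 3 ppages; refcounts: pp0:2 pp1:1 pp2:1
Op 4: fork(P0) -> P2. 3 ppages; refcounts: pp0:3 pp1:2 pp2:1
Op 5: write(P0, v0, 175). refcount(pp0)=3>1 -> COPY to pp3. 4 ppages; refcounts: pp0:2 pp1:2 pp2:1 pp3:1
Op 6: fork(P0) -> P3. 4 ppages; refcounts: pp0:2 pp1:3 pp2:1 pp3:2
P0: v1 -> pp1 = 38
P1: v1 -> pp2 = 151
P2: v1 -> pp1 = 38
P3: v1 -> pp1 = 38

Answer: 38 151 38 38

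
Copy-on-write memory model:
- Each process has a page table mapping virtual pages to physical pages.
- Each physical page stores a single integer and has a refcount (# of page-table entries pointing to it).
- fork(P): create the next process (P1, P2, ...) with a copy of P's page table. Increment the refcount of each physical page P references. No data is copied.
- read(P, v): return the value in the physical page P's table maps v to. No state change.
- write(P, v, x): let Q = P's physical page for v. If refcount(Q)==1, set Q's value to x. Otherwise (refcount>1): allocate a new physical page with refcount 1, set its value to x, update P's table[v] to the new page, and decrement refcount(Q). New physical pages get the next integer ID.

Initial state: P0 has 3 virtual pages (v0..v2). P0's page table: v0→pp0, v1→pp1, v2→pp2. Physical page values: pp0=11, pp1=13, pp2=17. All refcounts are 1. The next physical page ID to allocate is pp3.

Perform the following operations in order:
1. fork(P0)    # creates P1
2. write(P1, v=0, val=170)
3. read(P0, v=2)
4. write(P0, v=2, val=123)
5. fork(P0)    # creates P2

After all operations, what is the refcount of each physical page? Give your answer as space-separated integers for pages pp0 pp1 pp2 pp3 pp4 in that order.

Answer: 2 3 1 1 2

Derivation:
Op 1: fork(P0) -> P1. 3 ppages; refcounts: pp0:2 pp1:2 pp2:2
Op 2: write(P1, v0, 170). refcount(pp0)=2>1 -> COPY to pp3. 4 ppages; refcounts: pp0:1 pp1:2 pp2:2 pp3:1
Op 3: read(P0, v2) -> 17. No state change.
Op 4: write(P0, v2, 123). refcount(pp2)=2>1 -> COPY to pp4. 5 ppages; refcounts: pp0:1 pp1:2 pp2:1 pp3:1 pp4:1
Op 5: fork(P0) -> P2. 5 ppages; refcounts: pp0:2 pp1:3 pp2:1 pp3:1 pp4:2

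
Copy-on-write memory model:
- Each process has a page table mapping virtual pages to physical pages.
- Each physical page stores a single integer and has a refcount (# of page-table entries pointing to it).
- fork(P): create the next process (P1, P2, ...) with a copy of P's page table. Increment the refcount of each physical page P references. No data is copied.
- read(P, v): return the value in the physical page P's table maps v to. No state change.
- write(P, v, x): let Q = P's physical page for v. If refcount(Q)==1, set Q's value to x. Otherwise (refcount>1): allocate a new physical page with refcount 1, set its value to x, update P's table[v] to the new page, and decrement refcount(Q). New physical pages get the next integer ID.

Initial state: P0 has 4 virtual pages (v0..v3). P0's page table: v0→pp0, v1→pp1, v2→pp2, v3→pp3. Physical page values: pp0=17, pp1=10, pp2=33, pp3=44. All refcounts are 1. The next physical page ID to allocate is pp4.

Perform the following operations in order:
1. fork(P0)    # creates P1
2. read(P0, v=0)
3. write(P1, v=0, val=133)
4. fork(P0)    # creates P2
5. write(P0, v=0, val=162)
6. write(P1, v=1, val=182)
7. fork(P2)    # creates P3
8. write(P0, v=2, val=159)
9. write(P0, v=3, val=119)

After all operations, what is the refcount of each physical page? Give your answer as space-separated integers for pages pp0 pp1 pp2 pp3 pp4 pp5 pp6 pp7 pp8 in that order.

Answer: 2 3 3 3 1 1 1 1 1

Derivation:
Op 1: fork(P0) -> P1. 4 ppages; refcounts: pp0:2 pp1:2 pp2:2 pp3:2
Op 2: read(P0, v0) -> 17. No state change.
Op 3: write(P1, v0, 133). refcount(pp0)=2>1 -> COPY to pp4. 5 ppages; refcounts: pp0:1 pp1:2 pp2:2 pp3:2 pp4:1
Op 4: fork(P0) -> P2. 5 ppages; refcounts: pp0:2 pp1:3 pp2:3 pp3:3 pp4:1
Op 5: write(P0, v0, 162). refcount(pp0)=2>1 -> COPY to pp5. 6 ppages; refcounts: pp0:1 pp1:3 pp2:3 pp3:3 pp4:1 pp5:1
Op 6: write(P1, v1, 182). refcount(pp1)=3>1 -> COPY to pp6. 7 ppages; refcounts: pp0:1 pp1:2 pp2:3 pp3:3 pp4:1 pp5:1 pp6:1
Op 7: fork(P2) -> P3. 7 ppages; refcounts: pp0:2 pp1:3 pp2:4 pp3:4 pp4:1 pp5:1 pp6:1
Op 8: write(P0, v2, 159). refcount(pp2)=4>1 -> COPY to pp7. 8 ppages; refcounts: pp0:2 pp1:3 pp2:3 pp3:4 pp4:1 pp5:1 pp6:1 pp7:1
Op 9: write(P0, v3, 119). refcount(pp3)=4>1 -> COPY to pp8. 9 ppages; refcounts: pp0:2 pp1:3 pp2:3 pp3:3 pp4:1 pp5:1 pp6:1 pp7:1 pp8:1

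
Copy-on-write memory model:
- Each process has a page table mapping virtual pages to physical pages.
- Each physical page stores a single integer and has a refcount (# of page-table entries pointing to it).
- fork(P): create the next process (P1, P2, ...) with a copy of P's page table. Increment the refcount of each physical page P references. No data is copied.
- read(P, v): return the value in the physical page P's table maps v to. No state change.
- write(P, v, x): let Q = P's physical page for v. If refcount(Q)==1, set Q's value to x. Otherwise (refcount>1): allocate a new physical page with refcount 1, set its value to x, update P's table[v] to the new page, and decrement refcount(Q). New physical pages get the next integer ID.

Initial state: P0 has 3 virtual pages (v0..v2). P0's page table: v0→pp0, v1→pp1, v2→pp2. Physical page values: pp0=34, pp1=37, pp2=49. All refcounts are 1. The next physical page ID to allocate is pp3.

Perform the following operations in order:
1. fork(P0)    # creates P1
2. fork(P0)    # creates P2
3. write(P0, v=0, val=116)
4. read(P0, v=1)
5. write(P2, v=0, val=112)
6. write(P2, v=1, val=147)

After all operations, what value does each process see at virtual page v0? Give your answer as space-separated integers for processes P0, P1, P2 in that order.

Answer: 116 34 112

Derivation:
Op 1: fork(P0) -> P1. 3 ppages; refcounts: pp0:2 pp1:2 pp2:2
Op 2: fork(P0) -> P2. 3 ppages; refcounts: pp0:3 pp1:3 pp2:3
Op 3: write(P0, v0, 116). refcount(pp0)=3>1 -> COPY to pp3. 4 ppages; refcounts: pp0:2 pp1:3 pp2:3 pp3:1
Op 4: read(P0, v1) -> 37. No state change.
Op 5: write(P2, v0, 112). refcount(pp0)=2>1 -> COPY to pp4. 5 ppages; refcounts: pp0:1 pp1:3 pp2:3 pp3:1 pp4:1
Op 6: write(P2, v1, 147). refcount(pp1)=3>1 -> COPY to pp5. 6 ppages; refcounts: pp0:1 pp1:2 pp2:3 pp3:1 pp4:1 pp5:1
P0: v0 -> pp3 = 116
P1: v0 -> pp0 = 34
P2: v0 -> pp4 = 112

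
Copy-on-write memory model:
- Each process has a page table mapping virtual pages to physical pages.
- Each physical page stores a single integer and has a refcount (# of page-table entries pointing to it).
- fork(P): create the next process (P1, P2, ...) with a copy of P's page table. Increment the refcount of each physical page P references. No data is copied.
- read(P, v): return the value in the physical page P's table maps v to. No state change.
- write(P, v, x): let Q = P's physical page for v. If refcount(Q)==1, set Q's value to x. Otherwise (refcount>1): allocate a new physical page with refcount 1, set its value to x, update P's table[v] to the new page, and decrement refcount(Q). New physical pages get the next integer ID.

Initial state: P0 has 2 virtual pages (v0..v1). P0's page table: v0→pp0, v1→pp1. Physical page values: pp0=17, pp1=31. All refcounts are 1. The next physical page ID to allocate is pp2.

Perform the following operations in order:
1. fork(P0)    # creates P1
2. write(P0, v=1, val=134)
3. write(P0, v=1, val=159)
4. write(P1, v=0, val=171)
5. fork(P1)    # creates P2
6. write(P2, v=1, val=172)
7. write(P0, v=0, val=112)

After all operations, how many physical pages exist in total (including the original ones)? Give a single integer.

Op 1: fork(P0) -> P1. 2 ppages; refcounts: pp0:2 pp1:2
Op 2: write(P0, v1, 134). refcount(pp1)=2>1 -> COPY to pp2. 3 ppages; refcounts: pp0:2 pp1:1 pp2:1
Op 3: write(P0, v1, 159). refcount(pp2)=1 -> write in place. 3 ppages; refcounts: pp0:2 pp1:1 pp2:1
Op 4: write(P1, v0, 171). refcount(pp0)=2>1 -> COPY to pp3. 4 ppages; refcounts: pp0:1 pp1:1 pp2:1 pp3:1
Op 5: fork(P1) -> P2. 4 ppages; refcounts: pp0:1 pp1:2 pp2:1 pp3:2
Op 6: write(P2, v1, 172). refcount(pp1)=2>1 -> COPY to pp4. 5 ppages; refcounts: pp0:1 pp1:1 pp2:1 pp3:2 pp4:1
Op 7: write(P0, v0, 112). refcount(pp0)=1 -> write in place. 5 ppages; refcounts: pp0:1 pp1:1 pp2:1 pp3:2 pp4:1

Answer: 5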